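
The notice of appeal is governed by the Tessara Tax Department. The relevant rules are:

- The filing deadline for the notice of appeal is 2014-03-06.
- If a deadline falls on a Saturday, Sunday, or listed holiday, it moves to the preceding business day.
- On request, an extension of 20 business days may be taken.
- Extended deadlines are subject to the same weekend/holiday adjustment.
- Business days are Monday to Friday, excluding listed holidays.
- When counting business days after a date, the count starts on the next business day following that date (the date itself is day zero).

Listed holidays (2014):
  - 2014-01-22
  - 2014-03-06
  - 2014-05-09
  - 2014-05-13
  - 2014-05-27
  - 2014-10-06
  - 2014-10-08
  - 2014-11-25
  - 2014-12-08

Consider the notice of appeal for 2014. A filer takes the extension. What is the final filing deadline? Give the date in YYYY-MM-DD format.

The stated deadline is 2014-03-06.
2014-03-06 falls on a listed holiday. Rolling to the preceding business day gives 2014-03-05, a Wednesday.
The 20-business-day extension runs from 2014-03-05 to 2014-04-03.
2014-04-03 falls on a Thursday, which is a business day, so no adjustment is needed.
Deadline: 2014-04-03.

2014-04-03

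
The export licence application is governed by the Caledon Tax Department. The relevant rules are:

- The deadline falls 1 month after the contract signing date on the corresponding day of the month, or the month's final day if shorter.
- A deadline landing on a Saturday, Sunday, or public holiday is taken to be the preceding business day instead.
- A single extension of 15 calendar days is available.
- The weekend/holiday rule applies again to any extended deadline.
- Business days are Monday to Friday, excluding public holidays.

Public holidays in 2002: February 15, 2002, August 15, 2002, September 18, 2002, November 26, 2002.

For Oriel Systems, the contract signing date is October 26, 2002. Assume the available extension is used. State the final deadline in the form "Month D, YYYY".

Moving 1 month forward from October 26, 2002 on the corresponding day gives November 26, 2002.
November 26, 2002 falls on a listed holiday. Rolling to the preceding business day gives November 25, 2002, a Monday.
Add the 15 calendar-day extension to November 25, 2002: December 10, 2002.
December 10, 2002 (Tuesday) is already a business day.
Deadline: December 10, 2002.

December 10, 2002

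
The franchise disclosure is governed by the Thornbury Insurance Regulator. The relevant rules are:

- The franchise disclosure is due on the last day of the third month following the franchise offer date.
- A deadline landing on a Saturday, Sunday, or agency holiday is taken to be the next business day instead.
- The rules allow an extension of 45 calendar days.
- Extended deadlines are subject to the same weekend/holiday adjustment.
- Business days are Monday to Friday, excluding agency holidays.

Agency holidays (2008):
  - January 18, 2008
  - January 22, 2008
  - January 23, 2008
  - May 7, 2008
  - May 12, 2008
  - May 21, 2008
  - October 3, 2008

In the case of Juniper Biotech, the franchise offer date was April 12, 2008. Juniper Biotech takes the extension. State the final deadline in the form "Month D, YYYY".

3 months after April 12, 2008 falls in July 2008; the last day of that month is July 31, 2008.
July 31, 2008 is a Thursday and not a listed holiday, so it stands.
Applying the 45-calendar-day extension: July 31, 2008 + 45 days = September 14, 2008.
Because September 14, 2008 is a Sunday, the deadline becomes September 15, 2008 (Monday).
The final due date is September 15, 2008.

September 15, 2008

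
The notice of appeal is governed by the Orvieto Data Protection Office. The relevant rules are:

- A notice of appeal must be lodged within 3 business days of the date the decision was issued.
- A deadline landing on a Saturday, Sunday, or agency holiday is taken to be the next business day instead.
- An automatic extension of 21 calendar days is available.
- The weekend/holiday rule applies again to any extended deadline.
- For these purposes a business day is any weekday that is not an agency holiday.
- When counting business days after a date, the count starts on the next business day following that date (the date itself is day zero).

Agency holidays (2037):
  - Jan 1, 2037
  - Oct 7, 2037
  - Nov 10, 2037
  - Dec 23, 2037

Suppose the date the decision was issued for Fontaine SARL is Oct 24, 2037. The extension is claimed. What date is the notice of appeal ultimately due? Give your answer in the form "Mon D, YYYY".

Counting 3 business days after Oct 24, 2037 (skipping weekends and listed holidays) reaches Oct 28, 2037.
Oct 28, 2037 falls on a Wednesday, which is a business day, so no adjustment is needed.
Add the 21 calendar-day extension to Oct 28, 2037: Nov 18, 2037.
Nov 18, 2037 (Wednesday) is already a business day.
Deadline: Nov 18, 2037.

Nov 18, 2037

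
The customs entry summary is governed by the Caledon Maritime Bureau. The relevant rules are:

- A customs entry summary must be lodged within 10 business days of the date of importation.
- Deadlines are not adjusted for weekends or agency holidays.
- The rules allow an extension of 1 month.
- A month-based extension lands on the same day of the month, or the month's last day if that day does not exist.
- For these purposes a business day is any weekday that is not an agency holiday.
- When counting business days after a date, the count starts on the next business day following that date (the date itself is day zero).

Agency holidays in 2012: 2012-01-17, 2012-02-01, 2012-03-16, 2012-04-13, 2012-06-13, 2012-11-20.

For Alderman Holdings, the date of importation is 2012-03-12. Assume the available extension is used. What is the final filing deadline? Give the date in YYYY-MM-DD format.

2012-04-27

Starting the day after 2012-03-12 and counting 10 business days lands on 2012-03-27.
2012-03-27 is a Tuesday; no weekend or holiday adjustment applies.
The 1 month extension carries 2012-03-27 to 2012-04-27.
2012-04-27 is a Friday; no weekend or holiday adjustment applies.
Final deadline: 2012-04-27.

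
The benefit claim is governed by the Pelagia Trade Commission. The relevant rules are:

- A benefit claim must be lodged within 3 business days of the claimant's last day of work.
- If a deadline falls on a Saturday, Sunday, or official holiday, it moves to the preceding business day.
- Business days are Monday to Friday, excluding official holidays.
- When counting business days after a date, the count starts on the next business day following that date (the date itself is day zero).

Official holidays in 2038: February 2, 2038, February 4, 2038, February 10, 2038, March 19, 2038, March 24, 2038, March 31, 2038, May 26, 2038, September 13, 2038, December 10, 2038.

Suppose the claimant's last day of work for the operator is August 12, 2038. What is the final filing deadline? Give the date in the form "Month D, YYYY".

Counting 3 business days after August 12, 2038 (skipping weekends and listed holidays) reaches August 17, 2038.
Since August 17, 2038 is a Tuesday and not a holiday, the date is unchanged.
So the filing is due August 17, 2038.

August 17, 2038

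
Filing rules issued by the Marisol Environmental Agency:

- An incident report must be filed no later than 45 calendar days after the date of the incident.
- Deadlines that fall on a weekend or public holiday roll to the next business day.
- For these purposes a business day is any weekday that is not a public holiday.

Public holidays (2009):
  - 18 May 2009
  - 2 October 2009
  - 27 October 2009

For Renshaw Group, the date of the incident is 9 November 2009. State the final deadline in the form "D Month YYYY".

From 9 November 2009, 45 calendar days later is 24 December 2009.
Since 24 December 2009 is a Thursday and not a holiday, the date is unchanged.
So the filing is due 24 December 2009.

24 December 2009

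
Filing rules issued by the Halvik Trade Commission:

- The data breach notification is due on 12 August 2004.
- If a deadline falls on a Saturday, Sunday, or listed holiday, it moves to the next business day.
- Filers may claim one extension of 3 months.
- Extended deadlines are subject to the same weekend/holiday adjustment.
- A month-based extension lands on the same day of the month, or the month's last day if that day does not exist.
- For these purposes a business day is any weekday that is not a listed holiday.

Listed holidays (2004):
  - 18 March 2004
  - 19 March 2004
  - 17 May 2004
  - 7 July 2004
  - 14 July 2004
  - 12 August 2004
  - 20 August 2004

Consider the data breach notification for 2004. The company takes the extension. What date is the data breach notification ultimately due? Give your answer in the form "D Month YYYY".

15 November 2004

Start from the fixed due date, 12 August 2004.
12 August 2004 falls on a listed holiday. Rolling to the next business day gives 13 August 2004, a Friday.
The 3 months extension carries 13 August 2004 to 13 November 2004.
13 November 2004 falls on a Saturday. Rolling to the next business day gives 15 November 2004, a Monday.
So the filing is due 15 November 2004.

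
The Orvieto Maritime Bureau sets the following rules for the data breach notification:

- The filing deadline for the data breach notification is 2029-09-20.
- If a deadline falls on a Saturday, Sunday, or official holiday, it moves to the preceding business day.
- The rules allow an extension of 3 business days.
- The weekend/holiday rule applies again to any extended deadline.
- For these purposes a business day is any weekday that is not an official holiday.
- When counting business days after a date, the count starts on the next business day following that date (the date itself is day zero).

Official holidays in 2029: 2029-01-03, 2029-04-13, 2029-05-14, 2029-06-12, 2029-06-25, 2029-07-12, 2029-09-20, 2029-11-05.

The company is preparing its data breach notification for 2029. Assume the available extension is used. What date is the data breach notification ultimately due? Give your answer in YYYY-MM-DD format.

2029-09-25

Start from the fixed due date, 2029-09-20.
2029-09-20 is a listed holiday; the preceding business day is 2029-09-19 (Wednesday).
Applying the 3-business-day extension: 3 business days after 2029-09-19 is 2029-09-25.
2029-09-25 (Tuesday) is already a business day.
Final deadline: 2029-09-25.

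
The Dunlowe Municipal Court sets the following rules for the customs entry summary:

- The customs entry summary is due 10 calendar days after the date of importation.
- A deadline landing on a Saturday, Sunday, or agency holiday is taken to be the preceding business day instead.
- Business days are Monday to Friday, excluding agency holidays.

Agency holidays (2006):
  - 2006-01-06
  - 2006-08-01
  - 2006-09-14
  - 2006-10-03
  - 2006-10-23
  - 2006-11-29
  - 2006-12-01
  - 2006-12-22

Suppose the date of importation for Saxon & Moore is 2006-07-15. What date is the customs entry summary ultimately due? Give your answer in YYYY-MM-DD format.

10 calendar days after 2006-07-15 is 2006-07-25.
2006-07-25 (Tuesday) is already a business day.
So the filing is due 2006-07-25.

2006-07-25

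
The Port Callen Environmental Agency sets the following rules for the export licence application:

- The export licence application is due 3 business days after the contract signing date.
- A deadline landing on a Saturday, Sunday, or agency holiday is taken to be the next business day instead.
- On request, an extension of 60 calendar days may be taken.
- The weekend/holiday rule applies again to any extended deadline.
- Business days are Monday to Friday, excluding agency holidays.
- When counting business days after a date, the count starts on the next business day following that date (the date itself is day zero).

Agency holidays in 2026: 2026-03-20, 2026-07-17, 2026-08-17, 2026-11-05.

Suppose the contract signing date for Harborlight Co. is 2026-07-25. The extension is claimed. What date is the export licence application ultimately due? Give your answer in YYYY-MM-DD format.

2026-09-28

Counting 3 business days after 2026-07-25 (skipping weekends and listed holidays) reaches 2026-07-29.
Since 2026-07-29 is a Wednesday and not a holiday, the date is unchanged.
The 60-calendar-day extension moves the deadline from 2026-07-29 to 2026-09-27.
2026-09-27 is a Sunday, so it moves to the next business day, 2026-09-28 (Monday).
Deadline: 2026-09-28.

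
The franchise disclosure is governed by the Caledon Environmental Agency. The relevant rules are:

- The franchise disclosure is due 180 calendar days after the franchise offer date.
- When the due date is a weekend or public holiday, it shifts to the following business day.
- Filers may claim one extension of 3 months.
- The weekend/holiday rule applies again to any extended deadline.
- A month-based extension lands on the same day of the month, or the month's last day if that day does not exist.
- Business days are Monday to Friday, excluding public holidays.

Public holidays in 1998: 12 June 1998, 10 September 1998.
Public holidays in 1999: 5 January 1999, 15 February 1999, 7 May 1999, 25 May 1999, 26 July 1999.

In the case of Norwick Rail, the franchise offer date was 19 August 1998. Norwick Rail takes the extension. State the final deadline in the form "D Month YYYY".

17 May 1999

Trigger date 19 August 1998 + 180 calendar days = 15 February 1999.
15 February 1999 falls on a listed holiday. Rolling to the next business day gives 16 February 1999, a Tuesday.
Applying the 3 months extension: 3 months after 16 February 1999 is 16 May 1999.
16 May 1999 falls on a Sunday. Rolling to the next business day gives 17 May 1999, a Monday.
Deadline: 17 May 1999.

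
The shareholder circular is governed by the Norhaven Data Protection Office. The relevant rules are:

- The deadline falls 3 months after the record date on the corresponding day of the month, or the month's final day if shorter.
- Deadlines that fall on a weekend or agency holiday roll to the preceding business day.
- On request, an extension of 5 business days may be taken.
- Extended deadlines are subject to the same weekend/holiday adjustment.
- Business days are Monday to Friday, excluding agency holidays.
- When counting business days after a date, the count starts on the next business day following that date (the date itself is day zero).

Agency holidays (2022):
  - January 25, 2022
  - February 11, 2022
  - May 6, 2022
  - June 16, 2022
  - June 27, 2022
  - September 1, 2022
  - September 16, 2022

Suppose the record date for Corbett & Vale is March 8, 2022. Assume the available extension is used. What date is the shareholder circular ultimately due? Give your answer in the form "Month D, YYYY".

June 15, 2022

3 months after March 8, 2022, on the same day of the month, is June 8, 2022.
June 8, 2022 (Wednesday) is already a business day.
Applying the 5-business-day extension: 5 business days after June 8, 2022 is June 15, 2022.
June 15, 2022 falls on a Wednesday, which is a business day, so no adjustment is needed.
The final due date is June 15, 2022.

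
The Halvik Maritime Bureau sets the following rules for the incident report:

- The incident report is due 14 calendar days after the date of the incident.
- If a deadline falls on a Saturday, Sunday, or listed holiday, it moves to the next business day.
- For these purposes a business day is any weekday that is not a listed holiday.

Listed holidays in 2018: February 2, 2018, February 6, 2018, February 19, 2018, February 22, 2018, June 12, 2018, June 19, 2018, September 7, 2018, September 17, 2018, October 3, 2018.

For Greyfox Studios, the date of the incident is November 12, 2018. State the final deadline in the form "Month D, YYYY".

14 calendar days after November 12, 2018 is November 26, 2018.
November 26, 2018 is a Monday and not a listed holiday, so it stands.
Final deadline: November 26, 2018.

November 26, 2018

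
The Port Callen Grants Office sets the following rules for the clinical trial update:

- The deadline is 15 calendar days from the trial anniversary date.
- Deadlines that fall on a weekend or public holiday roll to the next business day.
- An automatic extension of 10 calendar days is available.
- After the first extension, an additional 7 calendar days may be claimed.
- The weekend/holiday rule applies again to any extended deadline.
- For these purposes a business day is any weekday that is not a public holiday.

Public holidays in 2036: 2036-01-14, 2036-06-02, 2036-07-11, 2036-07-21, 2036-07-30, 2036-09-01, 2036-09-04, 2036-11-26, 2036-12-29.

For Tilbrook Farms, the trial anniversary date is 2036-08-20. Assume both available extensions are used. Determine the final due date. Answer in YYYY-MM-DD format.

2036-09-22

Trigger date 2036-08-20 + 15 calendar days = 2036-09-04.
2036-09-04 falls on a listed holiday. Rolling to the next business day gives 2036-09-05, a Friday.
Applying the 10-calendar-day extension: 2036-09-05 + 10 days = 2036-09-15.
2036-09-15 is a Monday and not a listed holiday, so it stands.
The 7-calendar-day extension moves the deadline from 2036-09-15 to 2036-09-22.
2036-09-22 is a Monday and not a listed holiday, so it stands.
Final deadline: 2036-09-22.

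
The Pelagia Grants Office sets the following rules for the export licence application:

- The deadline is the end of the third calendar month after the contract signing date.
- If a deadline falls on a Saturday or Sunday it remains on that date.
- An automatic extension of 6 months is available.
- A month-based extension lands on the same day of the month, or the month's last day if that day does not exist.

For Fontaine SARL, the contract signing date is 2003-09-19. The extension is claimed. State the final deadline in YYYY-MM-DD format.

2004-06-30

The third month after 2003-09-19 is December 2003, whose last day is 2003-12-31.
2003-12-31 falls on a Wednesday. The rules make no weekend/holiday allowance, so it remains 2003-12-31.
The 6 months extension carries 2003-12-31 to 2004-06-30 (day 31 does not exist in June, so the month's last day is used).
2004-06-30 falls on a Wednesday. The rules make no weekend/holiday allowance, so it remains 2004-06-30.
The final due date is 2004-06-30.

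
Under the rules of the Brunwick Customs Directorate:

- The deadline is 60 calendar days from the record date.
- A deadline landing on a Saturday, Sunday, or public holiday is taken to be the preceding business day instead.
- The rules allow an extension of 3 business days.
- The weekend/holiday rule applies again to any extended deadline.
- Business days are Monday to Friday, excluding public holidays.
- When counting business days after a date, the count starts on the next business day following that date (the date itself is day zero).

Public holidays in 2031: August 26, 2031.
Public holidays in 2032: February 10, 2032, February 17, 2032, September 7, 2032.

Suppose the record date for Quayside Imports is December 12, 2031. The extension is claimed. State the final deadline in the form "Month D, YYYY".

February 13, 2032

60 calendar days after December 12, 2031 is February 10, 2032.
February 10, 2032 falls on a listed holiday. Rolling to the preceding business day gives February 9, 2032, a Monday.
Applying the 3-business-day extension: 3 business days after February 9, 2032 is February 13, 2032.
February 13, 2032 (Friday) is already a business day.
Final deadline: February 13, 2032.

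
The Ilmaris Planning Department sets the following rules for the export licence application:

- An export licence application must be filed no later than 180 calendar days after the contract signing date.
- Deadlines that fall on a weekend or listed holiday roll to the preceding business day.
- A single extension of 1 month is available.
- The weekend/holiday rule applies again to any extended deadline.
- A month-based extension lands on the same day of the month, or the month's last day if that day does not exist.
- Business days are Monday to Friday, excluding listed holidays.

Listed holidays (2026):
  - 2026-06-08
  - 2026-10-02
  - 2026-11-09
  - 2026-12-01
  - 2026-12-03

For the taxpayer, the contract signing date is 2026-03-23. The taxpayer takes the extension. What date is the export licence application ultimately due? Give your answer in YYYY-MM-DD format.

2026-10-16

Adding 180 calendar days to 2026-03-23 gives 2026-09-19.
Because 2026-09-19 is a Saturday, the deadline becomes 2026-09-18 (Friday).
Applying the 1 month extension: 1 month after 2026-09-18 is 2026-10-18.
Because 2026-10-18 is a Sunday, the deadline becomes 2026-10-16 (Friday).
Final deadline: 2026-10-16.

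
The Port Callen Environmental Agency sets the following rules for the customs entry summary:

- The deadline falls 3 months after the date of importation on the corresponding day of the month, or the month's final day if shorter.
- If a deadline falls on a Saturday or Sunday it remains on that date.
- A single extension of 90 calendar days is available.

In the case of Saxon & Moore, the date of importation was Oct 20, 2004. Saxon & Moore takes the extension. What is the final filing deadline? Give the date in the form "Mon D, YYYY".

Apr 20, 2005

3 months after Oct 20, 2004, on the same day of the month, is Jan 20, 2005.
Jan 20, 2005 falls on a Thursday. The rules make no weekend/holiday allowance, so it remains Jan 20, 2005.
The 90-calendar-day extension moves the deadline from Jan 20, 2005 to Apr 20, 2005.
No adjustment is made for weekends or holidays, so Apr 20, 2005 stands.
So the filing is due Apr 20, 2005.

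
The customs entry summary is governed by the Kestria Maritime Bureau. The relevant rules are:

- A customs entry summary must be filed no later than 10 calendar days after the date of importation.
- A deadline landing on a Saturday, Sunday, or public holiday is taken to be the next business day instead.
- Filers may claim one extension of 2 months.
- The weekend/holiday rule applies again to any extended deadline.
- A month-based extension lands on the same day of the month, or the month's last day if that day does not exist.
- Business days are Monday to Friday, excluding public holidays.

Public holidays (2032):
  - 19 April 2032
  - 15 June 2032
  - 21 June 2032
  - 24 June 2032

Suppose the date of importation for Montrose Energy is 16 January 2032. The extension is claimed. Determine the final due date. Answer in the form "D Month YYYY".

Adding 10 calendar days to 16 January 2032 gives 26 January 2032.
26 January 2032 is a Monday and not a listed holiday, so it stands.
Applying the 2 months extension: 2 months after 26 January 2032 is 26 March 2032.
Since 26 March 2032 is a Friday and not a holiday, the date is unchanged.
The final due date is 26 March 2032.

26 March 2032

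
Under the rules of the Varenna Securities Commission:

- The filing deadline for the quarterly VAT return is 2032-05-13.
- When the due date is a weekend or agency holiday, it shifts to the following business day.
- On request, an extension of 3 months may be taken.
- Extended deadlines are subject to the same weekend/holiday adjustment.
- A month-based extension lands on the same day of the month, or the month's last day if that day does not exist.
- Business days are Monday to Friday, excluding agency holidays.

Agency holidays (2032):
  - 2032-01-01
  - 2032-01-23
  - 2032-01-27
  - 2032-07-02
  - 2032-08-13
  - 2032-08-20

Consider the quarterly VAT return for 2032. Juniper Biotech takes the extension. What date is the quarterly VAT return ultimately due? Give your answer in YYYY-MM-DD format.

2032-08-16

Start from the fixed due date, 2032-05-13.
2032-05-13 is a Thursday and not a listed holiday, so it stands.
Applying the 3 months extension: 3 months after 2032-05-13 is 2032-08-13.
2032-08-13 is a listed holiday; the next business day is 2032-08-16 (Monday).
The final due date is 2032-08-16.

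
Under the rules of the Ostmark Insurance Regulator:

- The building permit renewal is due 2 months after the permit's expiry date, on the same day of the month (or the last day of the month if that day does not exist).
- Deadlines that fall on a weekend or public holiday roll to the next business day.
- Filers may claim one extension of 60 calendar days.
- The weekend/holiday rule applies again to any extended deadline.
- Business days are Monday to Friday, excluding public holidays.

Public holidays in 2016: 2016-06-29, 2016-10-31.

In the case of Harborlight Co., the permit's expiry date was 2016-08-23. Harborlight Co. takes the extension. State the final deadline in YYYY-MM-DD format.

2 months from 2016-08-23 is 2016-10-23.
2016-10-23 is a Sunday; the next business day is 2016-10-24 (Monday).
Applying the 60-calendar-day extension: 2016-10-24 + 60 days = 2016-12-23.
2016-12-23 falls on a Friday, which is a business day, so no adjustment is needed.
Final deadline: 2016-12-23.

2016-12-23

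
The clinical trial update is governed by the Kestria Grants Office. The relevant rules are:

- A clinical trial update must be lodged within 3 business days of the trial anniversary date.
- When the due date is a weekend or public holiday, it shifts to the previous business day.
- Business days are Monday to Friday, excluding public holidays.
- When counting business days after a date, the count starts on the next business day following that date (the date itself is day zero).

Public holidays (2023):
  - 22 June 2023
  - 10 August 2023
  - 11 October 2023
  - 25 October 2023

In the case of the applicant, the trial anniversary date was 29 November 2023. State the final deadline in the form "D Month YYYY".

Starting the day after 29 November 2023 and counting 3 business days lands on 4 December 2023.
4 December 2023 is a Monday and not a listed holiday, so it stands.
Deadline: 4 December 2023.

4 December 2023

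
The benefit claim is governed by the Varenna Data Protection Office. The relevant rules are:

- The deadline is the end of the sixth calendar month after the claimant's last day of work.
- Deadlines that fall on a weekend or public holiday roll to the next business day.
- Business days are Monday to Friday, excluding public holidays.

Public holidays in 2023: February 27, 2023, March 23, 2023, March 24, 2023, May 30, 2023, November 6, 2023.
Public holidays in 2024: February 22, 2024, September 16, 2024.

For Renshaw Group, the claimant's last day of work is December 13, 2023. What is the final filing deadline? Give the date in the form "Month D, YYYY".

July 1, 2024

6 months after December 13, 2023 falls in June 2024; the last day of that month is June 30, 2024.
June 30, 2024 is a Sunday; the next business day is July 1, 2024 (Monday).
The final due date is July 1, 2024.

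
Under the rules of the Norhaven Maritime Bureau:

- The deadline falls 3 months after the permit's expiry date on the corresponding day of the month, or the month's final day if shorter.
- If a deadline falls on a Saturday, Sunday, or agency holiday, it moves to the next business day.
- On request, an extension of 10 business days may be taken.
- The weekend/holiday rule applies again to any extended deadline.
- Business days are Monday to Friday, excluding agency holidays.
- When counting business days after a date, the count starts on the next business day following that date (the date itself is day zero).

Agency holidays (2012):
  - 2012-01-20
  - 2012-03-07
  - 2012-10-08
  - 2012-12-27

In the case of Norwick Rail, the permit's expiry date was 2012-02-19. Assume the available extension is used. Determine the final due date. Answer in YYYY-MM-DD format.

3 months after 2012-02-19, on the same day of the month, is 2012-05-19.
2012-05-19 is a Saturday; the next business day is 2012-05-21 (Monday).
Applying the 10-business-day extension: 10 business days after 2012-05-21 is 2012-06-04.
2012-06-04 is a Monday and not a listed holiday, so it stands.
Deadline: 2012-06-04.

2012-06-04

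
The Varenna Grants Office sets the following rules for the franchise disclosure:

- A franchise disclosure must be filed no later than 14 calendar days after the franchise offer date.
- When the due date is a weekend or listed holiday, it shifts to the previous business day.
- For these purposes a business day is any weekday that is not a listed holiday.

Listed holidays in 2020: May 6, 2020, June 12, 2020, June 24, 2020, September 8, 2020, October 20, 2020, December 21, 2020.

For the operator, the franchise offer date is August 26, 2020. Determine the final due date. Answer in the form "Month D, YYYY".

14 calendar days after August 26, 2020 is September 9, 2020.
September 9, 2020 is a Wednesday and not a listed holiday, so it stands.
So the filing is due September 9, 2020.

September 9, 2020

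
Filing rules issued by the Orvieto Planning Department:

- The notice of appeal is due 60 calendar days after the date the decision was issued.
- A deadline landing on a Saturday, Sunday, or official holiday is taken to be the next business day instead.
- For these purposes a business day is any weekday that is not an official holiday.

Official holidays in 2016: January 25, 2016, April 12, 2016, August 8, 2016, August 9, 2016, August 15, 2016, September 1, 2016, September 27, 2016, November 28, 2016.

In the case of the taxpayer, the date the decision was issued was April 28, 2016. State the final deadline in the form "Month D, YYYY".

June 27, 2016

60 calendar days after April 28, 2016 is June 27, 2016.
June 27, 2016 (Monday) is already a business day.
Final deadline: June 27, 2016.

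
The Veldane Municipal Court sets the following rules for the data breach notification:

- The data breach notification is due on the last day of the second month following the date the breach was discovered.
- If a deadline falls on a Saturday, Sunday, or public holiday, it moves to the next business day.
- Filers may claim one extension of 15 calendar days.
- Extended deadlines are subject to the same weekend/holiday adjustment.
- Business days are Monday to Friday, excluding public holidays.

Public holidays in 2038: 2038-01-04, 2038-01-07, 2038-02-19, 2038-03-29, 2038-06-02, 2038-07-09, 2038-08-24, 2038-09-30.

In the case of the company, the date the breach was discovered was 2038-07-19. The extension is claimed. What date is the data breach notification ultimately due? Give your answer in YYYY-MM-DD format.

2 months after 2038-07-19 falls in September 2038; the last day of that month is 2038-09-30.
2038-09-30 falls on a listed holiday. Rolling to the next business day gives 2038-10-01, a Friday.
With the 15-day extension, 2038-10-01 becomes 2038-10-16.
2038-10-16 is a Saturday, so it moves to the next business day, 2038-10-18 (Monday).
So the filing is due 2038-10-18.

2038-10-18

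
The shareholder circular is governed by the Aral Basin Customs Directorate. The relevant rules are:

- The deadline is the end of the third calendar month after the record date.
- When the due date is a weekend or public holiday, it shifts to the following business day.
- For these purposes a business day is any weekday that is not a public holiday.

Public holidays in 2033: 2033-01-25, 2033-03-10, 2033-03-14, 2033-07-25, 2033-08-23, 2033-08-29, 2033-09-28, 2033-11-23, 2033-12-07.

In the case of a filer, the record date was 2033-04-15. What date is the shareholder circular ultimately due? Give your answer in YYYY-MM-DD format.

The third month after 2033-04-15 is July 2033, whose last day is 2033-07-31.
Because 2033-07-31 is a Sunday, the deadline becomes 2033-08-01 (Monday).
Deadline: 2033-08-01.

2033-08-01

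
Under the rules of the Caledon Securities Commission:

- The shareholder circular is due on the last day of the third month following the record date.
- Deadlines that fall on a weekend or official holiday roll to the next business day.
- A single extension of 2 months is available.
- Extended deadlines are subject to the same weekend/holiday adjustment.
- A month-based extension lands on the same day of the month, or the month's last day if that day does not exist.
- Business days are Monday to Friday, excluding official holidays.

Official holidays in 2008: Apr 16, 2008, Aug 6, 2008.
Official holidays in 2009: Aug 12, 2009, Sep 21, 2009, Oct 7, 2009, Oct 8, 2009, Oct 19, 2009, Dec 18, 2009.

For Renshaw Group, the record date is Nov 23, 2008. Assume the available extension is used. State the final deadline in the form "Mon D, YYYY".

May 4, 2009

3 months after Nov 23, 2008 is February 2009; that month ends on Feb 28, 2009.
Feb 28, 2009 is a Saturday, so it moves to the next business day, Mar 2, 2009 (Monday).
Applying the 2 months extension: 2 months after Mar 2, 2009 is May 2, 2009.
Because May 2, 2009 is a Saturday, the deadline becomes May 4, 2009 (Monday).
Final deadline: May 4, 2009.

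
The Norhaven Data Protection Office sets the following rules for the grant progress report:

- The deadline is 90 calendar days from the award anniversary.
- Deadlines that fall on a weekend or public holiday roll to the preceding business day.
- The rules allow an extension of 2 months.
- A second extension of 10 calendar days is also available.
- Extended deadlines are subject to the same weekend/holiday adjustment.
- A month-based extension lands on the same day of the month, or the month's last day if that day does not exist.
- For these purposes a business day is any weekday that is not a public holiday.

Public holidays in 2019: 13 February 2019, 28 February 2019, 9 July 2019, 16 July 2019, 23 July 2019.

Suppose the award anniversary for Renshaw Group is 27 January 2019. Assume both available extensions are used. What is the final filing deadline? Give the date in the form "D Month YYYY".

5 July 2019

From 27 January 2019, 90 calendar days later is 27 April 2019.
Because 27 April 2019 is a Saturday, the deadline becomes 26 April 2019 (Friday).
Add 2 months to 26 April 2019: 26 June 2019.
26 June 2019 falls on a Wednesday, which is a business day, so no adjustment is needed.
With the 10-day extension, 26 June 2019 becomes 6 July 2019.
6 July 2019 is a Saturday, so it moves to the preceding business day, 5 July 2019 (Friday).
Final deadline: 5 July 2019.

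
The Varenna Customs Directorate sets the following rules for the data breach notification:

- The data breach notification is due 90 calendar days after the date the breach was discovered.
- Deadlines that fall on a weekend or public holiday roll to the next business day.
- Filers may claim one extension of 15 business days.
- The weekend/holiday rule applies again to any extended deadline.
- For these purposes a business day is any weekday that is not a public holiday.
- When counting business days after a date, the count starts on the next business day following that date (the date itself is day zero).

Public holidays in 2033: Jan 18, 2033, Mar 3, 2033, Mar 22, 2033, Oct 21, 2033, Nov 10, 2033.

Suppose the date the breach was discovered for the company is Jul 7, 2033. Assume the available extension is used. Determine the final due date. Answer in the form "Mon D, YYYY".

90 calendar days after Jul 7, 2033 is Oct 5, 2033.
Oct 5, 2033 falls on a Wednesday, which is a business day, so no adjustment is needed.
Counting 15 further business days from Oct 5, 2033 reaches Oct 27, 2033.
Oct 27, 2033 (Thursday) is already a business day.
So the filing is due Oct 27, 2033.

Oct 27, 2033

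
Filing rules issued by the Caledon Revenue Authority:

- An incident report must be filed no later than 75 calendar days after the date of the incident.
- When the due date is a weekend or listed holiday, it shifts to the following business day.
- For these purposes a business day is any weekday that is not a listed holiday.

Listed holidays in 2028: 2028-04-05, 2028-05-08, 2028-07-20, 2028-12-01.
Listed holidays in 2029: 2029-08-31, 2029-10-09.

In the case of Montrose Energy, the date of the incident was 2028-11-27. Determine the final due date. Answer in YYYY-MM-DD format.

75 calendar days after 2028-11-27 is 2029-02-10.
2029-02-10 falls on a Saturday. Rolling to the next business day gives 2029-02-12, a Monday.
The final due date is 2029-02-12.

2029-02-12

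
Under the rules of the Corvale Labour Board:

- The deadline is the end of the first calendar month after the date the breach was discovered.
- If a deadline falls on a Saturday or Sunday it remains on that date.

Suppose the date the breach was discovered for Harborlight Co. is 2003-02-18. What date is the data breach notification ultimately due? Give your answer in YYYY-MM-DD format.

1 month after 2003-02-18 falls in March 2003; the last day of that month is 2003-03-31.
2003-03-31 is a Monday; no weekend or holiday adjustment applies.
So the filing is due 2003-03-31.

2003-03-31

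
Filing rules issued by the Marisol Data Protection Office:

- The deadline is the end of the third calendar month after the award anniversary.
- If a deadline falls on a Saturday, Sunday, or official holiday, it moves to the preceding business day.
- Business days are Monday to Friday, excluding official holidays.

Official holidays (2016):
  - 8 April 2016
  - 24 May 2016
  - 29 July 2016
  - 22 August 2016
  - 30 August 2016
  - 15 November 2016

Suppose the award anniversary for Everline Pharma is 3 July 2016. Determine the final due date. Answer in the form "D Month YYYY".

31 October 2016

3 months after 3 July 2016 is October 2016; that month ends on 31 October 2016.
31 October 2016 (Monday) is already a business day.
So the filing is due 31 October 2016.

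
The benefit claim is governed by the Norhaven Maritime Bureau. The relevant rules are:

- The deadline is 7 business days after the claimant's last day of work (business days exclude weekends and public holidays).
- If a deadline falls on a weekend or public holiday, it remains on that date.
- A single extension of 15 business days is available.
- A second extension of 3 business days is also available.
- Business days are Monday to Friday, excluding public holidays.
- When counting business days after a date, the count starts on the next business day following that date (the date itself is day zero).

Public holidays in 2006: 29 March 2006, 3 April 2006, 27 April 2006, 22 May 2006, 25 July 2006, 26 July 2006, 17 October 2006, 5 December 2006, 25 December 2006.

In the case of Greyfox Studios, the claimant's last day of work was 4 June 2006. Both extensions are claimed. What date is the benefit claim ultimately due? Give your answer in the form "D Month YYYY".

Starting the day after 4 June 2006 and counting 7 business days lands on 13 June 2006.
13 June 2006 is a Tuesday; no weekend or holiday adjustment applies.
Counting 15 further business days from 13 June 2006 reaches 4 July 2006.
4 July 2006 falls on a Tuesday. The rules make no weekend/holiday allowance, so it remains 4 July 2006.
Counting 3 further business days from 4 July 2006 reaches 7 July 2006.
7 July 2006 falls on a Friday. The rules make no weekend/holiday allowance, so it remains 7 July 2006.
Deadline: 7 July 2006.

7 July 2006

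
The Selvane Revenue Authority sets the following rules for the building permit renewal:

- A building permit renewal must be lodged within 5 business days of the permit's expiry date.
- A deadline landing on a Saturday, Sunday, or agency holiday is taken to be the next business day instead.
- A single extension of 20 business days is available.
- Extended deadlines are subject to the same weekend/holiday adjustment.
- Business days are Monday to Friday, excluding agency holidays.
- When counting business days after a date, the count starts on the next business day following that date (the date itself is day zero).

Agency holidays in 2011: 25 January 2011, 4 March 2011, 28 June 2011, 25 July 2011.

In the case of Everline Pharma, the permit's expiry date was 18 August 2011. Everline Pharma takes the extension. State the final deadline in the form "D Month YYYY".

22 September 2011

Starting the day after 18 August 2011 and counting 5 business days lands on 25 August 2011.
25 August 2011 falls on a Thursday, which is a business day, so no adjustment is needed.
The 20-business-day extension runs from 25 August 2011 to 22 September 2011.
22 September 2011 falls on a Thursday, which is a business day, so no adjustment is needed.
The final due date is 22 September 2011.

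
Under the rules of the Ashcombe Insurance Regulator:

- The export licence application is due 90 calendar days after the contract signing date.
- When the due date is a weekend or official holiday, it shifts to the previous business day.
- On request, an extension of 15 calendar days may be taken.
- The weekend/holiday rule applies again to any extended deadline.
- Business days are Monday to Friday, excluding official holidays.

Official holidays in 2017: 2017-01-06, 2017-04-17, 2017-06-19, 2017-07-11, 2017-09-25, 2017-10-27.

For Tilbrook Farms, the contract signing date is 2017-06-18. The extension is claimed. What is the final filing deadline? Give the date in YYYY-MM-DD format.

From 2017-06-18, 90 calendar days later is 2017-09-16.
2017-09-16 is a Saturday, so it moves to the preceding business day, 2017-09-15 (Friday).
The 15-calendar-day extension moves the deadline from 2017-09-15 to 2017-09-30.
2017-09-30 is a Saturday; the preceding business day is 2017-09-29 (Friday).
Final deadline: 2017-09-29.

2017-09-29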